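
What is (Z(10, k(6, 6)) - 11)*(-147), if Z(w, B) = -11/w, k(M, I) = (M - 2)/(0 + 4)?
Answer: 17787/10 ≈ 1778.7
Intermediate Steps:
k(M, I) = -½ + M/4 (k(M, I) = (-2 + M)/4 = (-2 + M)*(¼) = -½ + M/4)
(Z(10, k(6, 6)) - 11)*(-147) = (-11/10 - 11)*(-147) = -121/10*(-147) = 17787/10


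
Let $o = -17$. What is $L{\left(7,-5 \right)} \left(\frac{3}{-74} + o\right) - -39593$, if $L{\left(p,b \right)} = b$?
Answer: $\frac{2936187}{74} \approx 39678.0$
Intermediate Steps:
$L{\left(7,-5 \right)} \left(\frac{3}{-74} + o\right) - -39593 = - 5 \left(\frac{3}{-74} - 17\right) - -39593 = - 5 \left(3 \left(- \frac{1}{74}\right) - 17\right) + 39593 = - 5 \left(- \frac{3}{74} - 17\right) + 39593 = \left(-5\right) \left(- \frac{1261}{74}\right) + 39593 = \frac{6305}{74} + 39593 = \frac{2936187}{74}$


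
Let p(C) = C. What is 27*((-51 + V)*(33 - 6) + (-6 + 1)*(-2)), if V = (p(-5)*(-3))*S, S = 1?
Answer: -25974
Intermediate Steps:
V = 15 (V = -5*(-3)*1 = 15*1 = 15)
27*((-51 + V)*(33 - 6) + (-6 + 1)*(-2)) = 27*((-51 + 15)*(33 - 6) + (-6 + 1)*(-2)) = 27*(-36*27 - 5*(-2)) = 27*(-972 + 10) = 27*(-962) = -25974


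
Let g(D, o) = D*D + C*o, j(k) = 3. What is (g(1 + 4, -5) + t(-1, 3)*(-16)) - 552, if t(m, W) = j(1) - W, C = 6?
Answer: -557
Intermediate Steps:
t(m, W) = 3 - W
g(D, o) = D² + 6*o (g(D, o) = D*D + 6*o = D² + 6*o)
(g(1 + 4, -5) + t(-1, 3)*(-16)) - 552 = (((1 + 4)² + 6*(-5)) + (3 - 1*3)*(-16)) - 552 = ((5² - 30) + (3 - 3)*(-16)) - 552 = ((25 - 30) + 0*(-16)) - 552 = (-5 + 0) - 552 = -5 - 552 = -557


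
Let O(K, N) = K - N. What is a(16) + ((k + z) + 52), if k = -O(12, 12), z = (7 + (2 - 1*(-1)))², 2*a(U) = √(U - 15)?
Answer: 305/2 ≈ 152.50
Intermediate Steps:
a(U) = √(-15 + U)/2 (a(U) = √(U - 15)/2 = √(-15 + U)/2)
z = 100 (z = (7 + (2 + 1))² = (7 + 3)² = 10² = 100)
k = 0 (k = -(12 - 1*12) = -(12 - 12) = -1*0 = 0)
a(16) + ((k + z) + 52) = √(-15 + 16)/2 + ((0 + 100) + 52) = √1/2 + (100 + 52) = (½)*1 + 152 = ½ + 152 = 305/2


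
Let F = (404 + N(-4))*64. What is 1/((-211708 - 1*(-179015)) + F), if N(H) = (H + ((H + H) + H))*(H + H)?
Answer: 1/1355 ≈ 0.00073801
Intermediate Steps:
N(H) = 8*H² (N(H) = (H + (2*H + H))*(2*H) = (H + 3*H)*(2*H) = (4*H)*(2*H) = 8*H²)
F = 34048 (F = (404 + 8*(-4)²)*64 = (404 + 8*16)*64 = (404 + 128)*64 = 532*64 = 34048)
1/((-211708 - 1*(-179015)) + F) = 1/((-211708 - 1*(-179015)) + 34048) = 1/((-211708 + 179015) + 34048) = 1/(-32693 + 34048) = 1/1355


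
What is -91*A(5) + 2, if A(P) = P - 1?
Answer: -362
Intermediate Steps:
A(P) = -1 + P
-91*A(5) + 2 = -91*(-1 + 5) + 2 = -91*4 + 2 = -364 + 2 = -362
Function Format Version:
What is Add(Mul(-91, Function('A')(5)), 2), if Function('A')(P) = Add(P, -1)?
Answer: -362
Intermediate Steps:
Function('A')(P) = Add(-1, P)
Add(Mul(-91, Function('A')(5)), 2) = Add(Mul(-91, Add(-1, 5)), 2) = Add(Mul(-91, 4), 2) = Add(-364, 2) = -362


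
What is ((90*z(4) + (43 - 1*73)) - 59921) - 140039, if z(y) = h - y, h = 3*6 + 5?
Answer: -198280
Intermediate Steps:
h = 23 (h = 18 + 5 = 23)
z(y) = 23 - y
((90*z(4) + (43 - 1*73)) - 59921) - 140039 = ((90*(23 - 1*4) + (43 - 1*73)) - 59921) - 140039 = ((90*(23 - 4) + (43 - 73)) - 59921) - 140039 = ((90*19 - 30) - 59921) - 140039 = ((1710 - 30) - 59921) - 140039 = (1680 - 59921) - 140039 = -58241 - 140039 = -198280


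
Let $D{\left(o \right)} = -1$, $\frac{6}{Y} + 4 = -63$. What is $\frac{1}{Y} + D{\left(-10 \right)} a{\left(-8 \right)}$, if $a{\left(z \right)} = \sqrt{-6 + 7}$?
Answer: $- \frac{73}{6} \approx -12.167$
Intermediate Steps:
$Y = - \frac{6}{67}$ ($Y = \frac{6}{-4 - 63} = \frac{6}{-67} = 6 \left(- \frac{1}{67}\right) = - \frac{6}{67} \approx -0.089552$)
$a{\left(z \right)} = 1$ ($a{\left(z \right)} = \sqrt{1} = 1$)
$\frac{1}{Y} + D{\left(-10 \right)} a{\left(-8 \right)} = \frac{1}{- \frac{6}{67}} - 1 = - \frac{67}{6} - 1 = - \frac{73}{6}$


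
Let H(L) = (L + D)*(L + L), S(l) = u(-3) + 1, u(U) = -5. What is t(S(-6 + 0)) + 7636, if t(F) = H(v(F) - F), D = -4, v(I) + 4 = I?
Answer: 7700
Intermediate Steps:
v(I) = -4 + I
S(l) = -4 (S(l) = -5 + 1 = -4)
H(L) = 2*L*(-4 + L) (H(L) = (L - 4)*(L + L) = (-4 + L)*(2*L) = 2*L*(-4 + L))
t(F) = 64 (t(F) = 2*((-4 + F) - F)*(-4 + ((-4 + F) - F)) = 2*(-4)*(-4 - 4) = 2*(-4)*(-8) = 64)
t(S(-6 + 0)) + 7636 = 64 + 7636 = 7700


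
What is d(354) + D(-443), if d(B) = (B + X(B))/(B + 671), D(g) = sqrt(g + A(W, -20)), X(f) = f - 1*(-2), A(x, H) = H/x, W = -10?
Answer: 142/205 + 21*I ≈ 0.69268 + 21.0*I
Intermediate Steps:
X(f) = 2 + f (X(f) = f + 2 = 2 + f)
D(g) = sqrt(2 + g) (D(g) = sqrt(g - 20/(-10)) = sqrt(g - 20*(-1/10)) = sqrt(g + 2) = sqrt(2 + g))
d(B) = (2 + 2*B)/(671 + B) (d(B) = (B + (2 + B))/(B + 671) = (2 + 2*B)/(671 + B))
d(354) + D(-443) = 2*(1 + 354)/(671 + 354) + sqrt(2 - 443) = 2*355/1025 + sqrt(-441) = 2*(1/1025)*355 + 21*I = 142/205 + 21*I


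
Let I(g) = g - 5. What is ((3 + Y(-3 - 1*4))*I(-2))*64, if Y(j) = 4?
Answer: -3136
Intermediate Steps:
I(g) = -5 + g
((3 + Y(-3 - 1*4))*I(-2))*64 = ((3 + 4)*(-5 - 2))*64 = (7*(-7))*64 = -49*64 = -3136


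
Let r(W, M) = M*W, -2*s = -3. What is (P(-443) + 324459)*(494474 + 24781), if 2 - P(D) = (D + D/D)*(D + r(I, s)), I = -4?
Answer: 65427687765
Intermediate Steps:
s = 3/2 (s = -½*(-3) = 3/2 ≈ 1.5000)
P(D) = 2 - (1 + D)*(-6 + D) (P(D) = 2 - (D + D/D)*(D + (3/2)*(-4)) = 2 - (D + 1)*(D - 6) = 2 - (1 + D)*(-6 + D))
(P(-443) + 324459)*(494474 + 24781) = ((8 - 1*(-443)² + 5*(-443)) + 324459)*(494474 + 24781) = ((8 - 1*196249 - 2215) + 324459)*519255 = ((8 - 196249 - 2215) + 324459)*519255 = (-198456 + 324459)*519255 = 126003*519255 = 65427687765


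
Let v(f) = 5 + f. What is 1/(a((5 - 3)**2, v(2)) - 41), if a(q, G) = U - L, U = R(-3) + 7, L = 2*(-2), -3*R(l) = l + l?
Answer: -1/28 ≈ -0.035714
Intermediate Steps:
R(l) = -2*l/3 (R(l) = -(l + l)/3 = -2*l/3)
L = -4
U = 9 (U = -2/3*(-3) + 7 = 2 + 7 = 9)
a(q, G) = 13 (a(q, G) = 9 - 1*(-4) = 9 + 4 = 13)
1/(a((5 - 3)**2, v(2)) - 41) = 1/(13 - 41) = 1/(-28) = -1/28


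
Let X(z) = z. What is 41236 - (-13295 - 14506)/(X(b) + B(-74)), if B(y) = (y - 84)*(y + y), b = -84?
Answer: 960826601/23300 ≈ 41237.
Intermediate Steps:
B(y) = 2*y*(-84 + y) (B(y) = (-84 + y)*(2*y) = 2*y*(-84 + y))
41236 - (-13295 - 14506)/(X(b) + B(-74)) = 41236 - (-13295 - 14506)/(-84 + 2*(-74)*(-84 - 74)) = 41236 - (-27801)/(-84 + 2*(-74)*(-158)) = 41236 - (-27801)/(-84 + 23384) = 41236 - (-27801)/23300 = 41236 - 1*(-27801/23300) = 41236 + 27801/23300 = 960826601/23300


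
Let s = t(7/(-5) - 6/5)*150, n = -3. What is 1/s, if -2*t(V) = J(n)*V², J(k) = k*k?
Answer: -1/4563 ≈ -0.00021915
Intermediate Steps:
J(k) = k²
t(V) = -9*V²/2 (t(V) = -(-3)²*V²/2 = -9*V²/2)
s = -4563 (s = -9*(7/(-5) - 6/5)²/2*150 = -9*(7*(-⅕) - 6*⅕)²/2*150 = -9*(-7/5 - 6/5)²/2*150 = -9*(-13/5)²/2*150 = -9/2*169/25*150 = -1521/50*150 = -4563)
1/s = 1/(-4563) = -1/4563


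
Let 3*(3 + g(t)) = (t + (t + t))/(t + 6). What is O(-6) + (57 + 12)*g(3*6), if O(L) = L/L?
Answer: -617/4 ≈ -154.25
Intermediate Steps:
O(L) = 1
g(t) = -3 + t/(6 + t) (g(t) = -3 + ((t + (t + t))/(t + 6))/3 = -3 + ((t + 2*t)/(6 + t))/3 = -3 + ((3*t)/(6 + t))/3 = -3 + (3*t/(6 + t))/3 = -3 + t/(6 + t))
O(-6) + (57 + 12)*g(3*6) = 1 + (57 + 12)*(2*(-9 - 3*6)/(6 + 3*6)) = 1 + 69*(2*(-9 - 1*18)/(6 + 18)) = 1 + 69*(2*(-9 - 18)/24) = 1 + 69*(2*(1/24)*(-27)) = 1 + 69*(-9/4) = 1 - 621/4 = -617/4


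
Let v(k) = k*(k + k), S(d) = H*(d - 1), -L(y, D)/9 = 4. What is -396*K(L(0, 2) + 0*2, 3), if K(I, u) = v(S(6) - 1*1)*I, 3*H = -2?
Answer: 535392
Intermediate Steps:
H = -2/3 (H = (1/3)*(-2) = -2/3 ≈ -0.66667)
L(y, D) = -36 (L(y, D) = -9*4 = -36)
S(d) = 2/3 - 2*d/3 (S(d) = -2*(d - 1)/3 = -2*(-1 + d)/3 = 2/3 - 2*d/3)
v(k) = 2*k**2 (v(k) = k*(2*k) = 2*k**2)
K(I, u) = 338*I/9 (K(I, u) = (2*((2/3 - 2/3*6) - 1*1)**2)*I = (2*((2/3 - 4) - 1)**2)*I = (2*(-10/3 - 1)**2)*I = (2*(-13/3)**2)*I = (2*(169/9))*I = 338*I/9)
-396*K(L(0, 2) + 0*2, 3) = -14872*(-36 + 0*2) = -14872*(-36 + 0) = -14872*(-36) = -396*(-1352) = 535392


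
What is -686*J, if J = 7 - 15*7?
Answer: 67228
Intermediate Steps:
J = -98 (J = 7 - 105 = -98)
-686*J = -686*(-98) = 67228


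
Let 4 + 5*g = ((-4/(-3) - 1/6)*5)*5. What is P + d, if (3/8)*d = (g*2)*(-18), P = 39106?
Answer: 193114/5 ≈ 38623.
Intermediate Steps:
g = 151/30 (g = -4/5 + (((-4/(-3) - 1/6)*5)*5)/5 = -4/5 + (((-4*(-1/3) - 1*1/6)*5)*5)/5 = -4/5 + (((4/3 - 1/6)*5)*5)/5 = -4/5 + (((7/6)*5)*5)/5 = -4/5 + ((35/6)*5)/5 = -4/5 + (1/5)*(175/6) = -4/5 + 35/6 = 151/30 ≈ 5.0333)
d = -2416/5 (d = 8*(((151/30)*2)*(-18))/3 = 8*((151/15)*(-18))/3 = (8/3)*(-906/5) = -2416/5 ≈ -483.20)
P + d = 39106 - 2416/5 = 193114/5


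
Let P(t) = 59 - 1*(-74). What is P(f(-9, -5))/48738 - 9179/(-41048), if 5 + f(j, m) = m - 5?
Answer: 226412743/1000298712 ≈ 0.22635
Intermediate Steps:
f(j, m) = -10 + m (f(j, m) = -5 + (m - 5) = -5 + (-5 + m) = -10 + m)
P(t) = 133 (P(t) = 59 + 74 = 133)
P(f(-9, -5))/48738 - 9179/(-41048) = 133/48738 - 9179/(-41048) = 133*(1/48738) - 9179*(-1/41048) = 133/48738 + 9179/41048 = 226412743/1000298712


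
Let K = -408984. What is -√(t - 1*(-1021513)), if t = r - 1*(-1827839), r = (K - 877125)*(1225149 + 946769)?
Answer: -I*√2793320437710 ≈ -1.6713e+6*I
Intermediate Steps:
r = -2793323287062 (r = (-408984 - 877125)*(1225149 + 946769) = -1286109*2171918 = -2793323287062)
t = -2793321459223 (t = -2793323287062 - 1*(-1827839) = -2793323287062 + 1827839 = -2793321459223)
-√(t - 1*(-1021513)) = -√(-2793321459223 - 1*(-1021513)) = -√(-2793321459223 + 1021513) = -√(-2793320437710) = -I*√2793320437710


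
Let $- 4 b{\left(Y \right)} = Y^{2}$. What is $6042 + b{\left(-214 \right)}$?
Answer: $-5407$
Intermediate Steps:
$b{\left(Y \right)} = - \frac{Y^{2}}{4}$
$6042 + b{\left(-214 \right)} = 6042 - \frac{\left(-214\right)^{2}}{4} = 6042 - 11449 = -5407$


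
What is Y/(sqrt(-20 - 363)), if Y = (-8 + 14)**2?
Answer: -36*I*sqrt(383)/383 ≈ -1.8395*I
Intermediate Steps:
Y = 36 (Y = 6**2 = 36)
Y/(sqrt(-20 - 363)) = 36/(sqrt(-20 - 363)) = 36/(sqrt(-383)) = 36/((I*sqrt(383))) = 36*(-I*sqrt(383)/383) = -36*I*sqrt(383)/383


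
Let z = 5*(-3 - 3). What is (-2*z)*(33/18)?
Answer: 110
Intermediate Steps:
z = -30 (z = 5*(-6) = -30)
(-2*z)*(33/18) = (-2*(-30))*(33/18) = 60*(33*(1/18)) = 60*(11/6) = 110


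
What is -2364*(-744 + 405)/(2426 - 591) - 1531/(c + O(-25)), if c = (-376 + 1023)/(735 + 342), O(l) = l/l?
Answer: -1644100941/3163540 ≈ -519.70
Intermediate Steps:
O(l) = 1
c = 647/1077 ≈ 0.60074
-2364*(-744 + 405)/(2426 - 591) - 1531/(c + O(-25)) = -2364*(-744 + 405)/(2426 - 591) - 1531/(647/1077 + 1) = -2364/(1835/(-339)) - 1531/1724/1077 = -2364/(1835*(-1/339)) - 1531*1077/1724 = -2364/(-1835/339) - 1648887/1724 = -2364*(-339/1835) - 1648887/1724 = 801396/1835 - 1648887/1724 = -1644100941/3163540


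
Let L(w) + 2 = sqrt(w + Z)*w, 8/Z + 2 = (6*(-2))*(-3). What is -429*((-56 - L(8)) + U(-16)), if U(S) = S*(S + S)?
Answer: -196482 + 6864*sqrt(595)/17 ≈ -1.8663e+5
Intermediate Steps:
U(S) = 2*S**2 (U(S) = S*(2*S) = 2*S**2)
Z = 4/17 (Z = 8/(-2 + (6*(-2))*(-3)) = 8/(-2 - 12*(-3)) = 8/(-2 + 36) = 8/34 = 8*(1/34) = 4/17 ≈ 0.23529)
L(w) = -2 + w*sqrt(4/17 + w) (L(w) = -2 + sqrt(w + 4/17)*w = -2 + sqrt(4/17 + w)*w = -2 + w*sqrt(4/17 + w))
-429*((-56 - L(8)) + U(-16)) = -429*((-56 - (-2 + (1/17)*8*sqrt(68 + 289*8))) + 2*(-16)**2) = -429*((-56 - (-2 + (1/17)*8*sqrt(68 + 2312))) + 2*256) = -429*((-56 - (-2 + (1/17)*8*sqrt(2380))) + 512) = -429*((-56 - (-2 + (1/17)*8*(2*sqrt(595)))) + 512) = -429*((-56 - (-2 + 16*sqrt(595)/17)) + 512) = -429*((-56 + (2 - 16*sqrt(595)/17)) + 512) = -429*((-54 - 16*sqrt(595)/17) + 512) = -429*(458 - 16*sqrt(595)/17) = -196482 + 6864*sqrt(595)/17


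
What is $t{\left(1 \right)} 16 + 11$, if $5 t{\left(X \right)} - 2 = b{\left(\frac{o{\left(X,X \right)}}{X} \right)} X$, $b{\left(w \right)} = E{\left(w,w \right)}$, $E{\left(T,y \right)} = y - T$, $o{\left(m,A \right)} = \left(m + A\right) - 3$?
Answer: $\frac{87}{5} \approx 17.4$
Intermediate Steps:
$o{\left(m,A \right)} = -3 + A + m$ ($o{\left(m,A \right)} = \left(A + m\right) - 3 = -3 + A + m$)
$b{\left(w \right)} = 0$ ($b{\left(w \right)} = w - w = 0$)
$t{\left(X \right)} = \frac{2}{5}$ ($t{\left(X \right)} = \frac{2}{5} + \frac{0 X}{5} = \frac{2}{5} + \frac{1}{5} \cdot 0 = \frac{2}{5} + 0 = \frac{2}{5}$)
$t{\left(1 \right)} 16 + 11 = \frac{2}{5} \cdot 16 + 11 = \frac{32}{5} + 11 = \frac{87}{5}$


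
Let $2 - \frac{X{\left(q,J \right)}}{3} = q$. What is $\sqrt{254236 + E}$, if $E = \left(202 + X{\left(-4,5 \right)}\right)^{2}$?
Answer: $2 \sqrt{75659} \approx 550.12$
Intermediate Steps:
$X{\left(q,J \right)} = 6 - 3 q$
$E = 48400$ ($E = \left(202 + \left(6 - -12\right)\right)^{2} = \left(202 + \left(6 + 12\right)\right)^{2} = \left(202 + 18\right)^{2} = 220^{2} = 48400$)
$\sqrt{254236 + E} = \sqrt{254236 + 48400} = \sqrt{302636} = 2 \sqrt{75659}$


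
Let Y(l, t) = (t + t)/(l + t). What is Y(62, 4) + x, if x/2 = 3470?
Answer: 229024/33 ≈ 6940.1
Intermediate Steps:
Y(l, t) = 2*t/(l + t) (Y(l, t) = (2*t)/(l + t) = 2*t/(l + t))
x = 6940 (x = 2*3470 = 6940)
Y(62, 4) + x = 2*4/(62 + 4) + 6940 = 2*4/66 + 6940 = 2*4*(1/66) + 6940 = 4/33 + 6940 = 229024/33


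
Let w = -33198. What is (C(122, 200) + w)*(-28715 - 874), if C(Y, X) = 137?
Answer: 978241929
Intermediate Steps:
(C(122, 200) + w)*(-28715 - 874) = (137 - 33198)*(-28715 - 874) = -33061*(-29589) = 978241929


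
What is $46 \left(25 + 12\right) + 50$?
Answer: $1752$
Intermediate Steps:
$46 \left(25 + 12\right) + 50 = 46 \cdot 37 + 50 = 1702 + 50 = 1752$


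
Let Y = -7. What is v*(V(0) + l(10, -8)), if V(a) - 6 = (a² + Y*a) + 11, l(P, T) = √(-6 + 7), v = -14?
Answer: -252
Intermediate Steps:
l(P, T) = 1 (l(P, T) = √1 = 1)
V(a) = 17 + a² - 7*a (V(a) = 6 + ((a² - 7*a) + 11) = 6 + (11 + a² - 7*a) = 17 + a² - 7*a)
v*(V(0) + l(10, -8)) = -14*((17 + 0² - 7*0) + 1) = -14*((17 + 0 + 0) + 1) = -14*(17 + 1) = -14*18 = -252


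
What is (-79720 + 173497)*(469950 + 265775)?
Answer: 68994083325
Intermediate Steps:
(-79720 + 173497)*(469950 + 265775) = 93777*735725 = 68994083325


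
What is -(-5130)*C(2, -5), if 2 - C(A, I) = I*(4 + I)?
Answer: -15390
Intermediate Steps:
C(A, I) = 2 - I*(4 + I)
-(-5130)*C(2, -5) = -(-5130)*(2 - 1*(-5)**2 - 4*(-5)) = -(-5130)*(2 - 1*25 + 20) = -(-5130)*(2 - 25 + 20) = -(-5130)*(-3) = -1026*15 = -15390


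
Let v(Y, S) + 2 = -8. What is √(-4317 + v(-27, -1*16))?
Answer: I*√4327 ≈ 65.78*I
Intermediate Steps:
v(Y, S) = -10 (v(Y, S) = -2 - 8 = -10)
√(-4317 + v(-27, -1*16)) = √(-4317 - 10) = √(-4327) = I*√4327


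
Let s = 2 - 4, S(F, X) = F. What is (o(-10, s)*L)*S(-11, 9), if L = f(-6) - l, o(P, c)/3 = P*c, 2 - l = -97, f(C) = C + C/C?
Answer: 68640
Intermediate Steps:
f(C) = 1 + C (f(C) = C + 1 = 1 + C)
l = 99 (l = 2 - 1*(-97) = 2 + 97 = 99)
s = -2
o(P, c) = 3*P*c (o(P, c) = 3*(P*c) = 3*P*c)
L = -104 (L = (1 - 6) - 1*99 = -5 - 99 = -104)
(o(-10, s)*L)*S(-11, 9) = ((3*(-10)*(-2))*(-104))*(-11) = (60*(-104))*(-11) = -6240*(-11) = 68640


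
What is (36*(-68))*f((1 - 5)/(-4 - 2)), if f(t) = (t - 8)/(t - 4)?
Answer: -26928/5 ≈ -5385.6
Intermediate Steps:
f(t) = (-8 + t)/(-4 + t)
(36*(-68))*f((1 - 5)/(-4 - 2)) = (36*(-68))*((-8 + (1 - 5)/(-4 - 2))/(-4 + (1 - 5)/(-4 - 2))) = -2448*(-8 - 4/(-6))/(-4 - 4/(-6)) = -2448*(-8 - 4*(-1/6))/(-4 - 4*(-1/6)) = -2448*(-8 + 2/3)/(-4 + 2/3) = -2448*(-22)/((-10/3)*3) = -(-3672)*(-22)/(5*3) = -2448*11/5 = -26928/5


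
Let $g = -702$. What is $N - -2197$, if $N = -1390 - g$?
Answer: $1509$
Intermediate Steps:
$N = -688$ ($N = -1390 - -702 = -1390 + 702 = -688$)
$N - -2197 = -688 - -2197 = -688 + 2197 = 1509$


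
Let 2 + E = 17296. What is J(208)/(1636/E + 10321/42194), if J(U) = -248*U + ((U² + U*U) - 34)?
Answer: 12736966493380/123760379 ≈ 1.0292e+5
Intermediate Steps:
E = 17294 (E = -2 + 17296 = 17294)
J(U) = -34 - 248*U + 2*U² (J(U) = -248*U + ((U² + U²) - 34) = -248*U + (2*U² - 34) = -248*U + (-34 + 2*U²) = -34 - 248*U + 2*U²)
J(208)/(1636/E + 10321/42194) = (-34 - 248*208 + 2*208²)/(1636/17294 + 10321/42194) = (-34 - 51584 + 2*43264)/(1636*(1/17294) + 10321*(1/42194)) = (-34 - 51584 + 86528)/(818/8647 + 10321/42194) = 34910/(123760379/364851518) = 34910*(364851518/123760379) = 12736966493380/123760379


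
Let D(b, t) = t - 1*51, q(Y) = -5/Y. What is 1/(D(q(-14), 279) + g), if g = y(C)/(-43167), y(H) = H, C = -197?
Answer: 43167/9842273 ≈ 0.0043859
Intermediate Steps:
D(b, t) = -51 + t (D(b, t) = t - 51 = -51 + t)
g = 197/43167 (g = -197/(-43167) = -197*(-1/43167) = 197/43167 ≈ 0.0045637)
1/(D(q(-14), 279) + g) = 1/((-51 + 279) + 197/43167) = 1/(228 + 197/43167) = 1/(9842273/43167) = 43167/9842273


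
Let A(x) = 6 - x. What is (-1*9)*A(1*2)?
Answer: -36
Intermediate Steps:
(-1*9)*A(1*2) = (-1*9)*(6 - 2) = -9*(6 - 1*2) = -9*(6 - 2) = -9*4 = -36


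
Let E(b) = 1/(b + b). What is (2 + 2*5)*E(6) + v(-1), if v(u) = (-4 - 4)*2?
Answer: -15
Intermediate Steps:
v(u) = -16 (v(u) = -8*2 = -16)
E(b) = 1/(2*b)
(2 + 2*5)*E(6) + v(-1) = (2 + 2*5)*((½)/6) - 16 = (2 + 10)*((½)*(⅙)) - 16 = 12*(1/12) - 16 = 1 - 16 = -15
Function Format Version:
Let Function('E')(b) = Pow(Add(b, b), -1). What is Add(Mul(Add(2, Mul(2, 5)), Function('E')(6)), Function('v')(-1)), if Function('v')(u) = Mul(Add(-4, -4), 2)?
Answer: -15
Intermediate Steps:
Function('v')(u) = -16 (Function('v')(u) = Mul(-8, 2) = -16)
Function('E')(b) = Mul(Rational(1, 2), Pow(b, -1)) (Function('E')(b) = Pow(Mul(2, b), -1) = Mul(Rational(1, 2), Pow(b, -1)))
Add(Mul(Add(2, Mul(2, 5)), Function('E')(6)), Function('v')(-1)) = Add(Mul(Add(2, Mul(2, 5)), Mul(Rational(1, 2), Pow(6, -1))), -16) = Add(Mul(Add(2, 10), Mul(Rational(1, 2), Rational(1, 6))), -16) = Add(Mul(12, Rational(1, 12)), -16) = Add(1, -16) = -15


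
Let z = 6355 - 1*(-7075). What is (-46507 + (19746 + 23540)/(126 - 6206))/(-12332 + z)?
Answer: -141402923/3337920 ≈ -42.363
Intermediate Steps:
z = 13430 (z = 6355 + 7075 = 13430)
(-46507 + (19746 + 23540)/(126 - 6206))/(-12332 + z) = (-46507 + (19746 + 23540)/(126 - 6206))/(-12332 + 13430) = (-46507 + 43286/(-6080))/1098 = (-46507 + 43286*(-1/6080))*(1/1098) = (-46507 - 21643/3040)*(1/1098) = -141402923/3040*1/1098 = -141402923/3337920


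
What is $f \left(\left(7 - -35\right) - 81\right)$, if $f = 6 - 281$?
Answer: $10725$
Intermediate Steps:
$f = -275$
$f \left(\left(7 - -35\right) - 81\right) = - 275 \left(\left(7 - -35\right) - 81\right) = - 275 \left(\left(7 + 35\right) - 81\right) = - 275 \left(42 - 81\right) = \left(-275\right) \left(-39\right) = 10725$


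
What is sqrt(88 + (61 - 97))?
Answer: 2*sqrt(13) ≈ 7.2111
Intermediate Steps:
sqrt(88 + (61 - 97)) = sqrt(88 - 36) = sqrt(52) = 2*sqrt(13)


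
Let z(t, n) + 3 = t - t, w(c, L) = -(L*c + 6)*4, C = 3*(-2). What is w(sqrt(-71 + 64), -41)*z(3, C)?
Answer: 72 - 492*I*sqrt(7) ≈ 72.0 - 1301.7*I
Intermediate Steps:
C = -6
w(c, L) = -24 - 4*L*c (w(c, L) = -(6 + L*c)*4 = (-6 - L*c)*4 = -24 - 4*L*c)
z(t, n) = -3 (z(t, n) = -3 + (t - t) = -3 + 0 = -3)
w(sqrt(-71 + 64), -41)*z(3, C) = (-24 - 4*(-41)*sqrt(-71 + 64))*(-3) = (-24 - 4*(-41)*sqrt(-7))*(-3) = (-24 - 4*(-41)*I*sqrt(7))*(-3) = (-24 + 164*I*sqrt(7))*(-3) = 72 - 492*I*sqrt(7)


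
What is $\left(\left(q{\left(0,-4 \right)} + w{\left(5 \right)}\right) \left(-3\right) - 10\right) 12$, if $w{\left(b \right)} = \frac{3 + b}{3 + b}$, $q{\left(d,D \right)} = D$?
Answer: $-12$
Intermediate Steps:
$w{\left(b \right)} = 1$
$\left(\left(q{\left(0,-4 \right)} + w{\left(5 \right)}\right) \left(-3\right) - 10\right) 12 = \left(\left(-4 + 1\right) \left(-3\right) - 10\right) 12 = \left(\left(-3\right) \left(-3\right) - 10\right) 12 = \left(9 - 10\right) 12 = \left(-1\right) 12 = -12$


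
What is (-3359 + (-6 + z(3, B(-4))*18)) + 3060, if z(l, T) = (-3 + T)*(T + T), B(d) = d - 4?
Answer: 2863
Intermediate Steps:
B(d) = -4 + d
z(l, T) = 2*T*(-3 + T) (z(l, T) = (-3 + T)*(2*T) = 2*T*(-3 + T))
(-3359 + (-6 + z(3, B(-4))*18)) + 3060 = (-3359 + (-6 + (2*(-4 - 4)*(-3 + (-4 - 4)))*18)) + 3060 = (-3359 + (-6 + (2*(-8)*(-3 - 8))*18)) + 3060 = (-3359 + (-6 + (2*(-8)*(-11))*18)) + 3060 = (-3359 + (-6 + 176*18)) + 3060 = (-3359 + (-6 + 3168)) + 3060 = (-3359 + 3162) + 3060 = -197 + 3060 = 2863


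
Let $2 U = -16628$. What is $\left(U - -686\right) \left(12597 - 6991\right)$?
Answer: $-42762568$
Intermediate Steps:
$U = -8314$ ($U = \frac{1}{2} \left(-16628\right) = -8314$)
$\left(U - -686\right) \left(12597 - 6991\right) = \left(-8314 - -686\right) \left(12597 - 6991\right) = \left(-8314 + 686\right) 5606 = \left(-7628\right) 5606 = -42762568$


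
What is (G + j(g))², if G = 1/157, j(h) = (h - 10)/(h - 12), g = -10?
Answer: 2499561/2982529 ≈ 0.83807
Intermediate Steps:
j(h) = (-10 + h)/(-12 + h)
G = 1/157 ≈ 0.0063694
(G + j(g))² = (1/157 + (-10 - 10)/(-12 - 10))² = (1/157 - 20/(-22))² = (1/157 - 1/22*(-20))² = (1/157 + 10/11)² = (1581/1727)² = 2499561/2982529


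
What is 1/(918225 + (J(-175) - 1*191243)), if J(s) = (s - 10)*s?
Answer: 1/759357 ≈ 1.3169e-6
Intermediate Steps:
J(s) = s*(-10 + s) (J(s) = (-10 + s)*s = s*(-10 + s))
1/(918225 + (J(-175) - 1*191243)) = 1/(918225 + (-175*(-10 - 175) - 1*191243)) = 1/(918225 + (-175*(-185) - 191243)) = 1/(918225 + (32375 - 191243)) = 1/(918225 - 158868) = 1/759357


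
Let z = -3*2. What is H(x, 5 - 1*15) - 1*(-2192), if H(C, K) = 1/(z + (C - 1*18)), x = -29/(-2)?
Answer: 41646/19 ≈ 2191.9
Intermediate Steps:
z = -6
x = 29/2 (x = -29*(-1/2) = 29/2 ≈ 14.500)
H(C, K) = 1/(-24 + C) (H(C, K) = 1/(-6 + (C - 1*18)) = 1/(-6 + (C - 18)) = 1/(-6 + (-18 + C)) = 1/(-24 + C))
H(x, 5 - 1*15) - 1*(-2192) = 1/(-24 + 29/2) - 1*(-2192) = 1/(-19/2) + 2192 = -2/19 + 2192 = 41646/19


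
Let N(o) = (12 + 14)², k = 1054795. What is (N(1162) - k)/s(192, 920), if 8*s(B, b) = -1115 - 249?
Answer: 191658/31 ≈ 6182.5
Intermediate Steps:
s(B, b) = -341/2 (s(B, b) = (-1115 - 249)/8 = (⅛)*(-1364) = -341/2)
N(o) = 676 (N(o) = 26² = 676)
(N(1162) - k)/s(192, 920) = (676 - 1*1054795)/(-341/2) = (676 - 1054795)*(-2/341) = -1054119*(-2/341) = 191658/31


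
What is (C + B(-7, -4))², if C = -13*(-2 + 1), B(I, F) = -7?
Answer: 36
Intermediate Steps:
C = 13 (C = -13*(-1) = 13)
(C + B(-7, -4))² = (13 - 7)² = 6² = 36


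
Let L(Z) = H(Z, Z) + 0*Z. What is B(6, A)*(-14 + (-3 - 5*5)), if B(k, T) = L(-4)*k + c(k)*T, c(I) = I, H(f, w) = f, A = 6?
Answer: -504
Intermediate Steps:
L(Z) = Z (L(Z) = Z + 0*Z = Z + 0 = Z)
B(k, T) = -4*k + T*k (B(k, T) = -4*k + k*T = -4*k + T*k)
B(6, A)*(-14 + (-3 - 5*5)) = (6*(-4 + 6))*(-14 + (-3 - 5*5)) = (6*2)*(-14 + (-3 - 25)) = 12*(-14 - 28) = 12*(-42) = -504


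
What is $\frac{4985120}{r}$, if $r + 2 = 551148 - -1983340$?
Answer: $\frac{2492560}{1267243} \approx 1.9669$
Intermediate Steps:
$r = 2534486$ ($r = -2 + \left(551148 - -1983340\right) = -2 + \left(551148 + 1983340\right) = -2 + 2534488 = 2534486$)
$\frac{4985120}{r} = \frac{4985120}{2534486} = 4985120 \cdot \frac{1}{2534486} = \frac{2492560}{1267243}$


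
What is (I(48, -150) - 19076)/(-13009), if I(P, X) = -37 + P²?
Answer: 16809/13009 ≈ 1.2921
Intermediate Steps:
(I(48, -150) - 19076)/(-13009) = ((-37 + 48²) - 19076)/(-13009) = ((-37 + 2304) - 19076)*(-1/13009) = (2267 - 19076)*(-1/13009) = -16809*(-1/13009) = 16809/13009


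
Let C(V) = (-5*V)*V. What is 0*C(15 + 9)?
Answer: 0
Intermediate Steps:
C(V) = -5*V²
0*C(15 + 9) = 0*(-5*(15 + 9)²) = 0*(-5*24²) = 0*(-5*576) = 0*(-2880) = 0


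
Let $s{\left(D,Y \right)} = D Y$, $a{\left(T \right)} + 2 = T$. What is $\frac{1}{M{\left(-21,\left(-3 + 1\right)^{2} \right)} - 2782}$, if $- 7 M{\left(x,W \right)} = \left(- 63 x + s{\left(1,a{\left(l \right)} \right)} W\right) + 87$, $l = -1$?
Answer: $- \frac{7}{20872} \approx -0.00033538$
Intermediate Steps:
$a{\left(T \right)} = -2 + T$
$M{\left(x,W \right)} = - \frac{87}{7} + 9 x + \frac{3 W}{7}$ ($M{\left(x,W \right)} = - \frac{\left(- 63 x + 1 \left(-2 - 1\right) W\right) + 87}{7} = - \frac{\left(- 63 x + 1 \left(-3\right) W\right) + 87}{7} = - \frac{\left(- 63 x - 3 W\right) + 87}{7} = - \frac{87 - 63 x - 3 W}{7} = - \frac{87}{7} + 9 x + \frac{3 W}{7}$)
$\frac{1}{M{\left(-21,\left(-3 + 1\right)^{2} \right)} - 2782} = \frac{1}{\left(- \frac{87}{7} + 9 \left(-21\right) + \frac{3 \left(-3 + 1\right)^{2}}{7}\right) - 2782} = \frac{1}{\left(- \frac{87}{7} - 189 + \frac{3 \left(-2\right)^{2}}{7}\right) - 2782} = \frac{1}{\left(- \frac{87}{7} - 189 + \frac{3}{7} \cdot 4\right) - 2782} = \frac{1}{\left(- \frac{87}{7} - 189 + \frac{12}{7}\right) - 2782} = \frac{1}{- \frac{1398}{7} - 2782} = \frac{1}{- \frac{20872}{7}} = - \frac{7}{20872}$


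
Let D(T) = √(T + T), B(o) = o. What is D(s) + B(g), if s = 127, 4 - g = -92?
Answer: 96 + √254 ≈ 111.94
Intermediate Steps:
g = 96 (g = 4 - 1*(-92) = 4 + 92 = 96)
D(T) = √2*√T (D(T) = √(2*T) = √2*√T)
D(s) + B(g) = √2*√127 + 96 = √254 + 96 = 96 + √254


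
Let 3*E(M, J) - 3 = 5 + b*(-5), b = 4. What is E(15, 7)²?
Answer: 16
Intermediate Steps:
E(M, J) = -4 (E(M, J) = 1 + (5 + 4*(-5))/3 = 1 + (5 - 20)/3 = 1 + (⅓)*(-15) = 1 - 5 = -4)
E(15, 7)² = (-4)² = 16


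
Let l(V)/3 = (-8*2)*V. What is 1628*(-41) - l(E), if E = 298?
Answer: -52444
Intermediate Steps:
l(V) = -48*V (l(V) = 3*((-8*2)*V) = 3*(-16*V) = -48*V)
1628*(-41) - l(E) = 1628*(-41) - (-48)*298 = -66748 - 1*(-14304) = -66748 + 14304 = -52444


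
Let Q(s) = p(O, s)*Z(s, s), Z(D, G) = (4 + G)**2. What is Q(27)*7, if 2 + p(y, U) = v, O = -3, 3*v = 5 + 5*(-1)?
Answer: -13454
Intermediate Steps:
v = 0 (v = (5 + 5*(-1))/3 = (5 - 5)/3 = (1/3)*0 = 0)
p(y, U) = -2 (p(y, U) = -2 + 0 = -2)
Q(s) = -2*(4 + s)**2
Q(27)*7 = -2*(4 + 27)**2*7 = -2*31**2*7 = -2*961*7 = -1922*7 = -13454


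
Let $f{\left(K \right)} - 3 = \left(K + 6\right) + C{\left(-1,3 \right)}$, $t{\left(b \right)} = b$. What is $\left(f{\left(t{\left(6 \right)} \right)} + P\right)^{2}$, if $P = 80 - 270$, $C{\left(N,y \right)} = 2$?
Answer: $29929$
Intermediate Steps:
$f{\left(K \right)} = 11 + K$ ($f{\left(K \right)} = 3 + \left(\left(K + 6\right) + 2\right) = 3 + \left(\left(6 + K\right) + 2\right) = 3 + \left(8 + K\right) = 11 + K$)
$P = -190$
$\left(f{\left(t{\left(6 \right)} \right)} + P\right)^{2} = \left(\left(11 + 6\right) - 190\right)^{2} = \left(17 - 190\right)^{2} = \left(-173\right)^{2} = 29929$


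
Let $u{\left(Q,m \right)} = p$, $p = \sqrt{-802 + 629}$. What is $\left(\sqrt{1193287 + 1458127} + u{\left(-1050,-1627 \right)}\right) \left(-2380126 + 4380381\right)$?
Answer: $2000255 \sqrt{2651414} + 2000255 i \sqrt{173} \approx 3.257 \cdot 10^{9} + 2.6309 \cdot 10^{7} i$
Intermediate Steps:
$p = i \sqrt{173}$ ($p = \sqrt{-173} = i \sqrt{173} \approx 13.153 i$)
$u{\left(Q,m \right)} = i \sqrt{173}$
$\left(\sqrt{1193287 + 1458127} + u{\left(-1050,-1627 \right)}\right) \left(-2380126 + 4380381\right) = \left(\sqrt{1193287 + 1458127} + i \sqrt{173}\right) \left(-2380126 + 4380381\right) = \left(\sqrt{2651414} + i \sqrt{173}\right) 2000255 = 2000255 \sqrt{2651414} + 2000255 i \sqrt{173}$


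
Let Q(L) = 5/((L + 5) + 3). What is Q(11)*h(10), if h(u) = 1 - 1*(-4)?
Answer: 25/19 ≈ 1.3158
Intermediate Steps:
h(u) = 5 (h(u) = 1 + 4 = 5)
Q(L) = 5/(8 + L) (Q(L) = 5/((5 + L) + 3) = 5/(8 + L))
Q(11)*h(10) = (5/(8 + 11))*5 = (5/19)*5 = 25/19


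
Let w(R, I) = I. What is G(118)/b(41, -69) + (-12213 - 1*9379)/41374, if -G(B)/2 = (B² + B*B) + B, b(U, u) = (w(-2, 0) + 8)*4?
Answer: -289352689/165496 ≈ -1748.4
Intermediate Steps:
b(U, u) = 32 (b(U, u) = (0 + 8)*4 = 8*4 = 32)
G(B) = -4*B² - 2*B (G(B) = -2*((B² + B*B) + B) = -2*((B² + B²) + B) = -2*(2*B² + B) = -2*(B + 2*B²) = -4*B² - 2*B)
G(118)/b(41, -69) + (-12213 - 1*9379)/41374 = -2*118*(1 + 2*118)/32 + (-12213 - 1*9379)/41374 = -2*118*(1 + 236)*(1/32) + (-12213 - 9379)*(1/41374) = -2*118*237*(1/32) - 21592*1/41374 = -55932*1/32 - 10796/20687 = -13983/8 - 10796/20687 = -289352689/165496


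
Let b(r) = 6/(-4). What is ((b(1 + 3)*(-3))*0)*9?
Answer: 0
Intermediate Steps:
b(r) = -3/2 (b(r) = 6*(-1/4) = -3/2)
((b(1 + 3)*(-3))*0)*9 = (-3/2*(-3)*0)*9 = ((9/2)*0)*9 = 0*9 = 0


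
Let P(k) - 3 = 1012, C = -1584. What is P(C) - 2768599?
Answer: -2767584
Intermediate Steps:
P(k) = 1015 (P(k) = 3 + 1012 = 1015)
P(C) - 2768599 = 1015 - 2768599 = -2767584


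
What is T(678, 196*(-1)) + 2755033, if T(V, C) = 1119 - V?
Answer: 2755474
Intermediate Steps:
T(678, 196*(-1)) + 2755033 = (1119 - 1*678) + 2755033 = (1119 - 678) + 2755033 = 441 + 2755033 = 2755474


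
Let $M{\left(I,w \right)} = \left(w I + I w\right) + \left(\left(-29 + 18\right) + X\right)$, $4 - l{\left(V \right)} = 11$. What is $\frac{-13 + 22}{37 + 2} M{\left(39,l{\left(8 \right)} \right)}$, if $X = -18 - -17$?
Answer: $- \frac{1674}{13} \approx -128.77$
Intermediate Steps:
$X = -1$ ($X = -18 + 17 = -1$)
$l{\left(V \right)} = -7$ ($l{\left(V \right)} = 4 - 11 = -7$)
$M{\left(I,w \right)} = -12 + 2 I w$ ($M{\left(I,w \right)} = \left(w I + I w\right) + \left(\left(-29 + 18\right) - 1\right) = \left(I w + I w\right) - 12 = 2 I w - 12 = -12 + 2 I w$)
$\frac{-13 + 22}{37 + 2} M{\left(39,l{\left(8 \right)} \right)} = \frac{-13 + 22}{37 + 2} \left(-12 + 2 \cdot 39 \left(-7\right)\right) = \frac{9}{39} \left(-12 - 546\right) = 9 \cdot \frac{1}{39} \left(-558\right) = \frac{3}{13} \left(-558\right) = - \frac{1674}{13}$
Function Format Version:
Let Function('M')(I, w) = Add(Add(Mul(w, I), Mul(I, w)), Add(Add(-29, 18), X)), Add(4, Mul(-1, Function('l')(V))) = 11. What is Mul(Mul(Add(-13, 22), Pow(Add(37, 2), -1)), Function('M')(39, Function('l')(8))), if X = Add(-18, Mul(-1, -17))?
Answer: Rational(-1674, 13) ≈ -128.77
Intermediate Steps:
X = -1 (X = Add(-18, 17) = -1)
Function('l')(V) = -7 (Function('l')(V) = Add(4, Mul(-1, 11)) = Add(4, -11) = -7)
Function('M')(I, w) = Add(-12, Mul(2, I, w)) (Function('M')(I, w) = Add(Add(Mul(w, I), Mul(I, w)), Add(Add(-29, 18), -1)) = Add(Add(Mul(I, w), Mul(I, w)), Add(-11, -1)) = Add(Mul(2, I, w), -12) = Add(-12, Mul(2, I, w)))
Mul(Mul(Add(-13, 22), Pow(Add(37, 2), -1)), Function('M')(39, Function('l')(8))) = Mul(Mul(Add(-13, 22), Pow(Add(37, 2), -1)), Add(-12, Mul(2, 39, -7))) = Mul(Mul(9, Pow(39, -1)), Add(-12, -546)) = Mul(Mul(9, Rational(1, 39)), -558) = Mul(Rational(3, 13), -558) = Rational(-1674, 13)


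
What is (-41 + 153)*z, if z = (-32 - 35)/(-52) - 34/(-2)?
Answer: 26628/13 ≈ 2048.3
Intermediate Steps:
z = 951/52 (z = -67*(-1/52) - 34*(-1/2) = 67/52 + 17 = 951/52 ≈ 18.288)
(-41 + 153)*z = (-41 + 153)*(951/52) = 112*(951/52) = 26628/13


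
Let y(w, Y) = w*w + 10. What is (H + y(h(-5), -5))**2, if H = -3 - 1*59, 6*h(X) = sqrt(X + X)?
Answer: 885481/324 ≈ 2733.0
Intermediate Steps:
h(X) = sqrt(2)*sqrt(X)/6 (h(X) = sqrt(X + X)/6 = sqrt(2*X)/6 = (sqrt(2)*sqrt(X))/6 = sqrt(2)*sqrt(X)/6)
y(w, Y) = 10 + w**2 (y(w, Y) = w**2 + 10 = 10 + w**2)
H = -62 (H = -3 - 59 = -62)
(H + y(h(-5), -5))**2 = (-62 + (10 + (sqrt(2)*sqrt(-5)/6)**2))**2 = (-62 + (10 + (sqrt(2)*(I*sqrt(5))/6)**2))**2 = (-62 + (10 + (I*sqrt(10)/6)**2))**2 = (-62 + (10 - 5/18))**2 = (-62 + 175/18)**2 = (-941/18)**2 = 885481/324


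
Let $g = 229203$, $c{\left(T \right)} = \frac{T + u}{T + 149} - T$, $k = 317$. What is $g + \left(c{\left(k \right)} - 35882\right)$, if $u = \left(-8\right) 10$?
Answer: $\frac{89940101}{466} \approx 1.93 \cdot 10^{5}$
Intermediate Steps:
$u = -80$
$c{\left(T \right)} = - T + \frac{-80 + T}{149 + T}$ ($c{\left(T \right)} = \frac{T - 80}{T + 149} - T = \frac{-80 + T}{149 + T} - T = - T + \frac{-80 + T}{149 + T}$)
$g + \left(c{\left(k \right)} - 35882\right) = 229203 - \left(35882 - \frac{-80 - 317^{2} - 46916}{149 + 317}\right) = 229203 - \left(35882 - \frac{-80 - 100489 - 46916}{466}\right) = 229203 + \left(\frac{1}{466} \left(-147485\right) - 35882\right) = 229203 - \frac{16868497}{466} = \frac{89940101}{466}$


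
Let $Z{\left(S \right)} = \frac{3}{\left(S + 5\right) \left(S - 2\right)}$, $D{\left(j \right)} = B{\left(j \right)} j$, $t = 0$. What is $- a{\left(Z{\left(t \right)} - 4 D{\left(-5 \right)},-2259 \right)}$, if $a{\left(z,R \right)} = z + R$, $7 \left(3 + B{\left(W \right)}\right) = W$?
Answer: $\frac{163351}{70} \approx 2333.6$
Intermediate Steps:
$B{\left(W \right)} = -3 + \frac{W}{7}$
$D{\left(j \right)} = j \left(-3 + \frac{j}{7}\right)$ ($D{\left(j \right)} = \left(-3 + \frac{j}{7}\right) j = j \left(-3 + \frac{j}{7}\right)$)
$Z{\left(S \right)} = \frac{3}{\left(-2 + S\right) \left(5 + S\right)}$ ($Z{\left(S \right)} = \frac{3}{\left(5 + S\right) \left(-2 + S\right)} = \frac{3}{\left(-2 + S\right) \left(5 + S\right)}$)
$a{\left(z,R \right)} = R + z$
$- a{\left(Z{\left(t \right)} - 4 D{\left(-5 \right)},-2259 \right)} = - (-2259 - \left(- \frac{3}{-10 + 0^{2} + 3 \cdot 0} + 4 \cdot \frac{1}{7} \left(-5\right) \left(-21 - 5\right)\right)) = - (-2259 - \left(- \frac{3}{-10 + 0 + 0} + 4 \cdot \frac{1}{7} \left(-5\right) \left(-26\right)\right)) = - (-2259 + \left(\frac{3}{-10} - \frac{520}{7}\right)) = - (-2259 + \left(3 \left(- \frac{1}{10}\right) - \frac{520}{7}\right)) = - (-2259 - \frac{5221}{70}) = \left(-1\right) \left(- \frac{163351}{70}\right) = \frac{163351}{70}$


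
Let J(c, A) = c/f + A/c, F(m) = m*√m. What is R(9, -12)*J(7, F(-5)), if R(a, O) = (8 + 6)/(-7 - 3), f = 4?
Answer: -49/20 + I*√5 ≈ -2.45 + 2.2361*I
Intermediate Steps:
R(a, O) = -7/5 (R(a, O) = 14/(-10) = 14*(-⅒) = -7/5)
F(m) = m^(3/2)
J(c, A) = c/4 + A/c
R(9, -12)*J(7, F(-5)) = -7*((¼)*7 + (-5)^(3/2)/7)/5 = -7*(7/4 - 5*I*√5*(⅐))/5 = -7*(7/4 - 5*I*√5/7)/5 = -49/20 + I*√5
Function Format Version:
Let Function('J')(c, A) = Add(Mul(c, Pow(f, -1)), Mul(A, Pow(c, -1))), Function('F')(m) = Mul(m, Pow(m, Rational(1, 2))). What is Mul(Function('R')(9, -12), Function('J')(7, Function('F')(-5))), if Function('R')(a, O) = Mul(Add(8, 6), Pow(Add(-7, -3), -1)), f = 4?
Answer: Add(Rational(-49, 20), Mul(I, Pow(5, Rational(1, 2)))) ≈ Add(-2.4500, Mul(2.2361, I))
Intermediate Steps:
Function('R')(a, O) = Rational(-7, 5) (Function('R')(a, O) = Mul(14, Pow(-10, -1)) = Mul(14, Rational(-1, 10)) = Rational(-7, 5))
Function('F')(m) = Pow(m, Rational(3, 2))
Function('J')(c, A) = Add(Mul(Rational(1, 4), c), Mul(A, Pow(c, -1))) (Function('J')(c, A) = Add(Mul(c, Pow(4, -1)), Mul(A, Pow(c, -1))) = Add(Mul(c, Rational(1, 4)), Mul(A, Pow(c, -1))) = Add(Mul(Rational(1, 4), c), Mul(A, Pow(c, -1))))
Mul(Function('R')(9, -12), Function('J')(7, Function('F')(-5))) = Mul(Rational(-7, 5), Add(Mul(Rational(1, 4), 7), Mul(Pow(-5, Rational(3, 2)), Pow(7, -1)))) = Mul(Rational(-7, 5), Add(Rational(7, 4), Mul(Mul(-5, I, Pow(5, Rational(1, 2))), Rational(1, 7)))) = Mul(Rational(-7, 5), Add(Rational(7, 4), Mul(Rational(-5, 7), I, Pow(5, Rational(1, 2))))) = Add(Rational(-49, 20), Mul(I, Pow(5, Rational(1, 2))))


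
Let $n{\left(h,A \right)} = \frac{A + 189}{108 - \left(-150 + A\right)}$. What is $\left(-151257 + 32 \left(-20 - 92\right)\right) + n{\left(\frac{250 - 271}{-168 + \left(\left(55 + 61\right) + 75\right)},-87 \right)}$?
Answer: $- \frac{17806681}{115} \approx -1.5484 \cdot 10^{5}$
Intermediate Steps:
$n{\left(h,A \right)} = \frac{189 + A}{258 - A}$
$\left(-151257 + 32 \left(-20 - 92\right)\right) + n{\left(\frac{250 - 271}{-168 + \left(\left(55 + 61\right) + 75\right)},-87 \right)} = \left(-151257 + 32 \left(-20 - 92\right)\right) + \frac{-189 - -87}{-258 - 87} = \left(-151257 + 32 \left(-112\right)\right) + \frac{-189 + 87}{-345} = \left(-151257 - 3584\right) - - \frac{34}{115} = -154841 + \frac{34}{115} = - \frac{17806681}{115}$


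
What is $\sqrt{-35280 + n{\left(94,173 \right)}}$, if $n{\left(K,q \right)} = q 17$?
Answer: $i \sqrt{32339} \approx 179.83 i$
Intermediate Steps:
$n{\left(K,q \right)} = 17 q$
$\sqrt{-35280 + n{\left(94,173 \right)}} = \sqrt{-35280 + 17 \cdot 173} = \sqrt{-35280 + 2941} = \sqrt{-32339} = i \sqrt{32339}$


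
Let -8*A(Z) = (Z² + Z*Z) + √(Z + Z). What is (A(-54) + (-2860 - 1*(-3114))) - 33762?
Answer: -34237 - 3*I*√3/4 ≈ -34237.0 - 1.299*I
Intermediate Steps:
A(Z) = -Z²/4 - √2*√Z/8 (A(Z) = -((Z² + Z*Z) + √(Z + Z))/8 = -((Z² + Z²) + √(2*Z))/8 = -(2*Z² + √2*√Z)/8 = -Z²/4 - √2*√Z/8)
(A(-54) + (-2860 - 1*(-3114))) - 33762 = ((-¼*(-54)² - √2*√(-54)/8) + (-2860 - 1*(-3114))) - 33762 = ((-¼*2916 - √2*3*I*√6/8) + (-2860 + 3114)) - 33762 = ((-729 - 3*I*√3/4) + 254) - 33762 = (-475 - 3*I*√3/4) - 33762 = -34237 - 3*I*√3/4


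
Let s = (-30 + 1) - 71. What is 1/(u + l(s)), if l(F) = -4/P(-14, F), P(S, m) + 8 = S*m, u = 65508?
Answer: 348/22796783 ≈ 1.5265e-5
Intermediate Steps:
P(S, m) = -8 + S*m
s = -100 (s = -29 - 71 = -100)
l(F) = -4/(-8 - 14*F)
1/(u + l(s)) = 1/(65508 + 2/(4 + 7*(-100))) = 1/(65508 + 2/(4 - 700)) = 1/(65508 + 2/(-696)) = 1/(65508 + 2*(-1/696)) = 1/(65508 - 1/348) = 1/(22796783/348) = 348/22796783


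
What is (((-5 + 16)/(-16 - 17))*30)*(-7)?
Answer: 70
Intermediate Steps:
(((-5 + 16)/(-16 - 17))*30)*(-7) = ((11/(-33))*30)*(-7) = ((11*(-1/33))*30)*(-7) = -⅓*30*(-7) = -10*(-7) = 70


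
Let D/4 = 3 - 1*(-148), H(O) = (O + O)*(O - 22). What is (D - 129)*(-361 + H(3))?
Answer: -225625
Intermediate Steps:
H(O) = 2*O*(-22 + O) (H(O) = (2*O)*(-22 + O) = 2*O*(-22 + O))
D = 604 (D = 4*(3 - 1*(-148)) = 4*(3 + 148) = 4*151 = 604)
(D - 129)*(-361 + H(3)) = (604 - 129)*(-361 + 2*3*(-22 + 3)) = 475*(-361 + 2*3*(-19)) = 475*(-361 - 114) = 475*(-475) = -225625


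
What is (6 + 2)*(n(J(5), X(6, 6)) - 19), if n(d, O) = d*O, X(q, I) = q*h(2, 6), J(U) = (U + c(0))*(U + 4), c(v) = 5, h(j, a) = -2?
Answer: -8792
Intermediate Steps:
J(U) = (4 + U)*(5 + U) (J(U) = (U + 5)*(U + 4) = (5 + U)*(4 + U) = (4 + U)*(5 + U))
X(q, I) = -2*q (X(q, I) = q*(-2) = -2*q)
n(d, O) = O*d
(6 + 2)*(n(J(5), X(6, 6)) - 19) = (6 + 2)*((-2*6)*(20 + 5² + 9*5) - 19) = 8*(-12*(20 + 25 + 45) - 19) = 8*(-12*90 - 19) = 8*(-1080 - 19) = 8*(-1099) = -8792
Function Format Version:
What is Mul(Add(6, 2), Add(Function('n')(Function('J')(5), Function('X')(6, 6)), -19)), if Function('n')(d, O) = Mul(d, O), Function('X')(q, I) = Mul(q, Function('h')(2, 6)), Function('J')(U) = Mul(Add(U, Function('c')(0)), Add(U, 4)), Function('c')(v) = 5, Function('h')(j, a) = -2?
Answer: -8792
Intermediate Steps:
Function('J')(U) = Mul(Add(4, U), Add(5, U)) (Function('J')(U) = Mul(Add(U, 5), Add(U, 4)) = Mul(Add(5, U), Add(4, U)) = Mul(Add(4, U), Add(5, U)))
Function('X')(q, I) = Mul(-2, q) (Function('X')(q, I) = Mul(q, -2) = Mul(-2, q))
Function('n')(d, O) = Mul(O, d)
Mul(Add(6, 2), Add(Function('n')(Function('J')(5), Function('X')(6, 6)), -19)) = Mul(Add(6, 2), Add(Mul(Mul(-2, 6), Add(20, Pow(5, 2), Mul(9, 5))), -19)) = Mul(8, Add(Mul(-12, Add(20, 25, 45)), -19)) = Mul(8, Add(Mul(-12, 90), -19)) = Mul(8, Add(-1080, -19)) = Mul(8, -1099) = -8792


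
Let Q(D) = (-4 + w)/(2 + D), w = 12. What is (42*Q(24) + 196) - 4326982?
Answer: -56248050/13 ≈ -4.3268e+6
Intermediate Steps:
Q(D) = 8/(2 + D) (Q(D) = (-4 + 12)/(2 + D) = 8/(2 + D))
(42*Q(24) + 196) - 4326982 = (42*(8/(2 + 24)) + 196) - 4326982 = (42*(8/26) + 196) - 4326982 = (42*(8*(1/26)) + 196) - 4326982 = (42*(4/13) + 196) - 4326982 = (168/13 + 196) - 4326982 = 2716/13 - 4326982 = -56248050/13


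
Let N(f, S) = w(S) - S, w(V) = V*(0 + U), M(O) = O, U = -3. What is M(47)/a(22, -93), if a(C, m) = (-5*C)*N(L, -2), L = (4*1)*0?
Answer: -47/880 ≈ -0.053409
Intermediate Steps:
L = 0 (L = 4*0 = 0)
w(V) = -3*V (w(V) = V*(0 - 3) = V*(-3) = -3*V)
N(f, S) = -4*S (N(f, S) = -3*S - S = -4*S)
a(C, m) = -40*C (a(C, m) = (-5*C)*(-4*(-2)) = -5*C*8 = -40*C)
M(47)/a(22, -93) = 47/((-40*22)) = 47/(-880) = 47*(-1/880) = -47/880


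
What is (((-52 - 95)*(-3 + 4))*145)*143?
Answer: -3048045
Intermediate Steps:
(((-52 - 95)*(-3 + 4))*145)*143 = (-147*1*145)*143 = -147*145*143 = -21315*143 = -3048045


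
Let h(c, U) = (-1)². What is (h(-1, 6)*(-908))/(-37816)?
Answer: 227/9454 ≈ 0.024011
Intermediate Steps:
h(c, U) = 1
(h(-1, 6)*(-908))/(-37816) = (1*(-908))/(-37816) = -908*(-1/37816) = 227/9454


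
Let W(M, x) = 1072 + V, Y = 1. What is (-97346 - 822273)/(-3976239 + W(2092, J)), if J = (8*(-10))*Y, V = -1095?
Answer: 919619/3976262 ≈ 0.23128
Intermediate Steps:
J = -80 (J = (8*(-10))*1 = -80*1 = -80)
W(M, x) = -23 (W(M, x) = 1072 - 1095 = -23)
(-97346 - 822273)/(-3976239 + W(2092, J)) = (-97346 - 822273)/(-3976239 - 23) = -919619/(-3976262) = -919619*(-1/3976262) = 919619/3976262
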